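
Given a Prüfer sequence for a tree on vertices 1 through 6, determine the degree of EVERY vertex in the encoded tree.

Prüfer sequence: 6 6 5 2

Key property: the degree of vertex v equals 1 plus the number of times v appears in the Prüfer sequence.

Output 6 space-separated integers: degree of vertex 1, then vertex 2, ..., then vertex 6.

Answer: 1 2 1 1 2 3

Derivation:
p_1 = 6: count[6] becomes 1
p_2 = 6: count[6] becomes 2
p_3 = 5: count[5] becomes 1
p_4 = 2: count[2] becomes 1
Degrees (1 + count): deg[1]=1+0=1, deg[2]=1+1=2, deg[3]=1+0=1, deg[4]=1+0=1, deg[5]=1+1=2, deg[6]=1+2=3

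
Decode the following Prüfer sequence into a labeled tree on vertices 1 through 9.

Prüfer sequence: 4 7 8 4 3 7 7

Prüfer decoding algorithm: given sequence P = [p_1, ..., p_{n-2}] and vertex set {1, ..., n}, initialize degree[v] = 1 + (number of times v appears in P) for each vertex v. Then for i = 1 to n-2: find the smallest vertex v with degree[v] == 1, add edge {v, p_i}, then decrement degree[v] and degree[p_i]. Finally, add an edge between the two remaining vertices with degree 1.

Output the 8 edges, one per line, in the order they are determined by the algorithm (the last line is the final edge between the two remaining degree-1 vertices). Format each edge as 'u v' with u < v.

Answer: 1 4
2 7
5 8
4 6
3 4
3 7
7 8
7 9

Derivation:
Initial degrees: {1:1, 2:1, 3:2, 4:3, 5:1, 6:1, 7:4, 8:2, 9:1}
Step 1: smallest deg-1 vertex = 1, p_1 = 4. Add edge {1,4}. Now deg[1]=0, deg[4]=2.
Step 2: smallest deg-1 vertex = 2, p_2 = 7. Add edge {2,7}. Now deg[2]=0, deg[7]=3.
Step 3: smallest deg-1 vertex = 5, p_3 = 8. Add edge {5,8}. Now deg[5]=0, deg[8]=1.
Step 4: smallest deg-1 vertex = 6, p_4 = 4. Add edge {4,6}. Now deg[6]=0, deg[4]=1.
Step 5: smallest deg-1 vertex = 4, p_5 = 3. Add edge {3,4}. Now deg[4]=0, deg[3]=1.
Step 6: smallest deg-1 vertex = 3, p_6 = 7. Add edge {3,7}. Now deg[3]=0, deg[7]=2.
Step 7: smallest deg-1 vertex = 8, p_7 = 7. Add edge {7,8}. Now deg[8]=0, deg[7]=1.
Final: two remaining deg-1 vertices are 7, 9. Add edge {7,9}.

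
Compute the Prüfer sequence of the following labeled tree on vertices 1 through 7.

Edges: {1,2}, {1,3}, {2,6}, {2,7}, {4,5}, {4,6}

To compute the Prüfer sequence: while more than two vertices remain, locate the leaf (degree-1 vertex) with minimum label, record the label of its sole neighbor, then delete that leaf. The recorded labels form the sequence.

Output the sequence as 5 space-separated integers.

Answer: 1 2 4 6 2

Derivation:
Step 1: leaves = {3,5,7}. Remove smallest leaf 3, emit neighbor 1.
Step 2: leaves = {1,5,7}. Remove smallest leaf 1, emit neighbor 2.
Step 3: leaves = {5,7}. Remove smallest leaf 5, emit neighbor 4.
Step 4: leaves = {4,7}. Remove smallest leaf 4, emit neighbor 6.
Step 5: leaves = {6,7}. Remove smallest leaf 6, emit neighbor 2.
Done: 2 vertices remain (2, 7). Sequence = [1 2 4 6 2]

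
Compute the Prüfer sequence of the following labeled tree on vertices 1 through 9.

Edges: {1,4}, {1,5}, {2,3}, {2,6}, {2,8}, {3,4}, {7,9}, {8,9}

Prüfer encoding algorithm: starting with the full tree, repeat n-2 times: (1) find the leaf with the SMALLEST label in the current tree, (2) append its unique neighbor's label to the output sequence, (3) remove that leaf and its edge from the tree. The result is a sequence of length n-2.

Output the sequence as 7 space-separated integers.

Answer: 1 4 3 2 2 8 9

Derivation:
Step 1: leaves = {5,6,7}. Remove smallest leaf 5, emit neighbor 1.
Step 2: leaves = {1,6,7}. Remove smallest leaf 1, emit neighbor 4.
Step 3: leaves = {4,6,7}. Remove smallest leaf 4, emit neighbor 3.
Step 4: leaves = {3,6,7}. Remove smallest leaf 3, emit neighbor 2.
Step 5: leaves = {6,7}. Remove smallest leaf 6, emit neighbor 2.
Step 6: leaves = {2,7}. Remove smallest leaf 2, emit neighbor 8.
Step 7: leaves = {7,8}. Remove smallest leaf 7, emit neighbor 9.
Done: 2 vertices remain (8, 9). Sequence = [1 4 3 2 2 8 9]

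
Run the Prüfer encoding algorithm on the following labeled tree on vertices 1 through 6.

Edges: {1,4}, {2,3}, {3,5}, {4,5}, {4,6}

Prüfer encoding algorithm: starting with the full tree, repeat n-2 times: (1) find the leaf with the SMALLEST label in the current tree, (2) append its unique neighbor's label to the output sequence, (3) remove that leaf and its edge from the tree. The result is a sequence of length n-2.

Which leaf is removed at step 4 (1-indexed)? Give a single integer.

Answer: 5

Derivation:
Step 1: current leaves = {1,2,6}. Remove leaf 1 (neighbor: 4).
Step 2: current leaves = {2,6}. Remove leaf 2 (neighbor: 3).
Step 3: current leaves = {3,6}. Remove leaf 3 (neighbor: 5).
Step 4: current leaves = {5,6}. Remove leaf 5 (neighbor: 4).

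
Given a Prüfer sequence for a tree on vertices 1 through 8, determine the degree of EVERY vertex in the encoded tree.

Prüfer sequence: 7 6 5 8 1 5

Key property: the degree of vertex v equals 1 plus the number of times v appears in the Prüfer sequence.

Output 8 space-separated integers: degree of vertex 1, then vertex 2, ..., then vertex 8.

p_1 = 7: count[7] becomes 1
p_2 = 6: count[6] becomes 1
p_3 = 5: count[5] becomes 1
p_4 = 8: count[8] becomes 1
p_5 = 1: count[1] becomes 1
p_6 = 5: count[5] becomes 2
Degrees (1 + count): deg[1]=1+1=2, deg[2]=1+0=1, deg[3]=1+0=1, deg[4]=1+0=1, deg[5]=1+2=3, deg[6]=1+1=2, deg[7]=1+1=2, deg[8]=1+1=2

Answer: 2 1 1 1 3 2 2 2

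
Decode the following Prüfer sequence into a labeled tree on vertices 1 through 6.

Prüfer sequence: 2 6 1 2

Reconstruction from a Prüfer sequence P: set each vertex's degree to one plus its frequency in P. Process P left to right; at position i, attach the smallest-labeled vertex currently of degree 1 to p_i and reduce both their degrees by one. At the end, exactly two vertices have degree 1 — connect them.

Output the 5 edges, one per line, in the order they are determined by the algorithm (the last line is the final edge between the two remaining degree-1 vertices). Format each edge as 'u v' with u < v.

Initial degrees: {1:2, 2:3, 3:1, 4:1, 5:1, 6:2}
Step 1: smallest deg-1 vertex = 3, p_1 = 2. Add edge {2,3}. Now deg[3]=0, deg[2]=2.
Step 2: smallest deg-1 vertex = 4, p_2 = 6. Add edge {4,6}. Now deg[4]=0, deg[6]=1.
Step 3: smallest deg-1 vertex = 5, p_3 = 1. Add edge {1,5}. Now deg[5]=0, deg[1]=1.
Step 4: smallest deg-1 vertex = 1, p_4 = 2. Add edge {1,2}. Now deg[1]=0, deg[2]=1.
Final: two remaining deg-1 vertices are 2, 6. Add edge {2,6}.

Answer: 2 3
4 6
1 5
1 2
2 6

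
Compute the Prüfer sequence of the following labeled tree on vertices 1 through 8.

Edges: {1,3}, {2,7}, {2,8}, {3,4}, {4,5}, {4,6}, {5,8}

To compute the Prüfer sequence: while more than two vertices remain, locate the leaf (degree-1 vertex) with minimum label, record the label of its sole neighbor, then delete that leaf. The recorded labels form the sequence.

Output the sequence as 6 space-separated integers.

Answer: 3 4 4 5 8 2

Derivation:
Step 1: leaves = {1,6,7}. Remove smallest leaf 1, emit neighbor 3.
Step 2: leaves = {3,6,7}. Remove smallest leaf 3, emit neighbor 4.
Step 3: leaves = {6,7}. Remove smallest leaf 6, emit neighbor 4.
Step 4: leaves = {4,7}. Remove smallest leaf 4, emit neighbor 5.
Step 5: leaves = {5,7}. Remove smallest leaf 5, emit neighbor 8.
Step 6: leaves = {7,8}. Remove smallest leaf 7, emit neighbor 2.
Done: 2 vertices remain (2, 8). Sequence = [3 4 4 5 8 2]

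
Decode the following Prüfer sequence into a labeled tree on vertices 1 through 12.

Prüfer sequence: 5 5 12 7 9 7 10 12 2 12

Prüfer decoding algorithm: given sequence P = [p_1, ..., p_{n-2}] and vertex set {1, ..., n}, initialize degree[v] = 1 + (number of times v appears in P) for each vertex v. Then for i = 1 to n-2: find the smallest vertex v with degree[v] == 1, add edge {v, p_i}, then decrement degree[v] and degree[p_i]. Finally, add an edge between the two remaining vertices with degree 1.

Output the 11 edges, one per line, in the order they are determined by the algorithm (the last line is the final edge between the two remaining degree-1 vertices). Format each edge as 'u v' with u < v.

Initial degrees: {1:1, 2:2, 3:1, 4:1, 5:3, 6:1, 7:3, 8:1, 9:2, 10:2, 11:1, 12:4}
Step 1: smallest deg-1 vertex = 1, p_1 = 5. Add edge {1,5}. Now deg[1]=0, deg[5]=2.
Step 2: smallest deg-1 vertex = 3, p_2 = 5. Add edge {3,5}. Now deg[3]=0, deg[5]=1.
Step 3: smallest deg-1 vertex = 4, p_3 = 12. Add edge {4,12}. Now deg[4]=0, deg[12]=3.
Step 4: smallest deg-1 vertex = 5, p_4 = 7. Add edge {5,7}. Now deg[5]=0, deg[7]=2.
Step 5: smallest deg-1 vertex = 6, p_5 = 9. Add edge {6,9}. Now deg[6]=0, deg[9]=1.
Step 6: smallest deg-1 vertex = 8, p_6 = 7. Add edge {7,8}. Now deg[8]=0, deg[7]=1.
Step 7: smallest deg-1 vertex = 7, p_7 = 10. Add edge {7,10}. Now deg[7]=0, deg[10]=1.
Step 8: smallest deg-1 vertex = 9, p_8 = 12. Add edge {9,12}. Now deg[9]=0, deg[12]=2.
Step 9: smallest deg-1 vertex = 10, p_9 = 2. Add edge {2,10}. Now deg[10]=0, deg[2]=1.
Step 10: smallest deg-1 vertex = 2, p_10 = 12. Add edge {2,12}. Now deg[2]=0, deg[12]=1.
Final: two remaining deg-1 vertices are 11, 12. Add edge {11,12}.

Answer: 1 5
3 5
4 12
5 7
6 9
7 8
7 10
9 12
2 10
2 12
11 12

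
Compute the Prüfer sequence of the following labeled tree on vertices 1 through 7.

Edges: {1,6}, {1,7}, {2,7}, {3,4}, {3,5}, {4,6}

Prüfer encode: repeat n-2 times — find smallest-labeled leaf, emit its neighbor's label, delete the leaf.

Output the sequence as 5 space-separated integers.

Step 1: leaves = {2,5}. Remove smallest leaf 2, emit neighbor 7.
Step 2: leaves = {5,7}. Remove smallest leaf 5, emit neighbor 3.
Step 3: leaves = {3,7}. Remove smallest leaf 3, emit neighbor 4.
Step 4: leaves = {4,7}. Remove smallest leaf 4, emit neighbor 6.
Step 5: leaves = {6,7}. Remove smallest leaf 6, emit neighbor 1.
Done: 2 vertices remain (1, 7). Sequence = [7 3 4 6 1]

Answer: 7 3 4 6 1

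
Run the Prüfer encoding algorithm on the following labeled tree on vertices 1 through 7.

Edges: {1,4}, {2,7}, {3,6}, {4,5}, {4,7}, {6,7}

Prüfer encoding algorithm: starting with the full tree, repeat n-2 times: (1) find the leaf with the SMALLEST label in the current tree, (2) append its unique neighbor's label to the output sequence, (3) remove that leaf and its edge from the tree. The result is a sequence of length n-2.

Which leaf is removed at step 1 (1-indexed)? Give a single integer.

Step 1: current leaves = {1,2,3,5}. Remove leaf 1 (neighbor: 4).

Answer: 1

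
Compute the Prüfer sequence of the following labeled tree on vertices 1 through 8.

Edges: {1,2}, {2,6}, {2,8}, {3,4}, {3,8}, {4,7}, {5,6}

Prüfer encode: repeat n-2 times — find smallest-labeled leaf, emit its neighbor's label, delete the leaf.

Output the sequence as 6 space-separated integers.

Answer: 2 6 2 8 4 3

Derivation:
Step 1: leaves = {1,5,7}. Remove smallest leaf 1, emit neighbor 2.
Step 2: leaves = {5,7}. Remove smallest leaf 5, emit neighbor 6.
Step 3: leaves = {6,7}. Remove smallest leaf 6, emit neighbor 2.
Step 4: leaves = {2,7}. Remove smallest leaf 2, emit neighbor 8.
Step 5: leaves = {7,8}. Remove smallest leaf 7, emit neighbor 4.
Step 6: leaves = {4,8}. Remove smallest leaf 4, emit neighbor 3.
Done: 2 vertices remain (3, 8). Sequence = [2 6 2 8 4 3]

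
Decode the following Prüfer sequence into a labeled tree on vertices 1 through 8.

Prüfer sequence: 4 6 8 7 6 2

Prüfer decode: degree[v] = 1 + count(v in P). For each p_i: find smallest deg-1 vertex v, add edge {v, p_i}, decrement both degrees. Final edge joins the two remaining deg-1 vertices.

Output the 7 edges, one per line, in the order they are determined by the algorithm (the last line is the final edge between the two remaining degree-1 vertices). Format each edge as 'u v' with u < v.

Answer: 1 4
3 6
4 8
5 7
6 7
2 6
2 8

Derivation:
Initial degrees: {1:1, 2:2, 3:1, 4:2, 5:1, 6:3, 7:2, 8:2}
Step 1: smallest deg-1 vertex = 1, p_1 = 4. Add edge {1,4}. Now deg[1]=0, deg[4]=1.
Step 2: smallest deg-1 vertex = 3, p_2 = 6. Add edge {3,6}. Now deg[3]=0, deg[6]=2.
Step 3: smallest deg-1 vertex = 4, p_3 = 8. Add edge {4,8}. Now deg[4]=0, deg[8]=1.
Step 4: smallest deg-1 vertex = 5, p_4 = 7. Add edge {5,7}. Now deg[5]=0, deg[7]=1.
Step 5: smallest deg-1 vertex = 7, p_5 = 6. Add edge {6,7}. Now deg[7]=0, deg[6]=1.
Step 6: smallest deg-1 vertex = 6, p_6 = 2. Add edge {2,6}. Now deg[6]=0, deg[2]=1.
Final: two remaining deg-1 vertices are 2, 8. Add edge {2,8}.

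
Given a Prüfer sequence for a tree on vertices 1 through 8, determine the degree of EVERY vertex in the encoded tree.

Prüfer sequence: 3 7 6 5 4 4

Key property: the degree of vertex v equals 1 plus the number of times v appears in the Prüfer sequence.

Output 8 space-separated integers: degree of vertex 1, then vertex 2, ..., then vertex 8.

p_1 = 3: count[3] becomes 1
p_2 = 7: count[7] becomes 1
p_3 = 6: count[6] becomes 1
p_4 = 5: count[5] becomes 1
p_5 = 4: count[4] becomes 1
p_6 = 4: count[4] becomes 2
Degrees (1 + count): deg[1]=1+0=1, deg[2]=1+0=1, deg[3]=1+1=2, deg[4]=1+2=3, deg[5]=1+1=2, deg[6]=1+1=2, deg[7]=1+1=2, deg[8]=1+0=1

Answer: 1 1 2 3 2 2 2 1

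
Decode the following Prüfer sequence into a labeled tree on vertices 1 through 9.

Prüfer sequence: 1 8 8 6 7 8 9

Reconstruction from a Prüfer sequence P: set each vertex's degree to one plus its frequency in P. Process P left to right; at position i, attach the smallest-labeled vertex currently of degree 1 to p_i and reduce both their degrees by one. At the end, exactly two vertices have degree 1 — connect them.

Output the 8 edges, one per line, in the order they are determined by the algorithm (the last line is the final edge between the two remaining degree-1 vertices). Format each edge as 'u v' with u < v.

Answer: 1 2
1 8
3 8
4 6
5 7
6 8
7 9
8 9

Derivation:
Initial degrees: {1:2, 2:1, 3:1, 4:1, 5:1, 6:2, 7:2, 8:4, 9:2}
Step 1: smallest deg-1 vertex = 2, p_1 = 1. Add edge {1,2}. Now deg[2]=0, deg[1]=1.
Step 2: smallest deg-1 vertex = 1, p_2 = 8. Add edge {1,8}. Now deg[1]=0, deg[8]=3.
Step 3: smallest deg-1 vertex = 3, p_3 = 8. Add edge {3,8}. Now deg[3]=0, deg[8]=2.
Step 4: smallest deg-1 vertex = 4, p_4 = 6. Add edge {4,6}. Now deg[4]=0, deg[6]=1.
Step 5: smallest deg-1 vertex = 5, p_5 = 7. Add edge {5,7}. Now deg[5]=0, deg[7]=1.
Step 6: smallest deg-1 vertex = 6, p_6 = 8. Add edge {6,8}. Now deg[6]=0, deg[8]=1.
Step 7: smallest deg-1 vertex = 7, p_7 = 9. Add edge {7,9}. Now deg[7]=0, deg[9]=1.
Final: two remaining deg-1 vertices are 8, 9. Add edge {8,9}.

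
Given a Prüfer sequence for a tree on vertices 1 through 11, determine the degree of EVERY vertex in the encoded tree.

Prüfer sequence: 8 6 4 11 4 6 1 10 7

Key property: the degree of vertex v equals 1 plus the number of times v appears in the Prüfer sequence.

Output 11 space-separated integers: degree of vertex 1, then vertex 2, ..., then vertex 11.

Answer: 2 1 1 3 1 3 2 2 1 2 2

Derivation:
p_1 = 8: count[8] becomes 1
p_2 = 6: count[6] becomes 1
p_3 = 4: count[4] becomes 1
p_4 = 11: count[11] becomes 1
p_5 = 4: count[4] becomes 2
p_6 = 6: count[6] becomes 2
p_7 = 1: count[1] becomes 1
p_8 = 10: count[10] becomes 1
p_9 = 7: count[7] becomes 1
Degrees (1 + count): deg[1]=1+1=2, deg[2]=1+0=1, deg[3]=1+0=1, deg[4]=1+2=3, deg[5]=1+0=1, deg[6]=1+2=3, deg[7]=1+1=2, deg[8]=1+1=2, deg[9]=1+0=1, deg[10]=1+1=2, deg[11]=1+1=2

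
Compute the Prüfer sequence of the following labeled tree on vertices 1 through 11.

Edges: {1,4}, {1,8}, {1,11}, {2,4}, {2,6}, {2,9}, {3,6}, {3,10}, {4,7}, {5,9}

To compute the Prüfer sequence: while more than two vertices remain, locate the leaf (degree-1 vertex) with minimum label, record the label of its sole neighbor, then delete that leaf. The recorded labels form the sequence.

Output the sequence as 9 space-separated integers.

Answer: 9 4 1 2 3 6 2 4 1

Derivation:
Step 1: leaves = {5,7,8,10,11}. Remove smallest leaf 5, emit neighbor 9.
Step 2: leaves = {7,8,9,10,11}. Remove smallest leaf 7, emit neighbor 4.
Step 3: leaves = {8,9,10,11}. Remove smallest leaf 8, emit neighbor 1.
Step 4: leaves = {9,10,11}. Remove smallest leaf 9, emit neighbor 2.
Step 5: leaves = {10,11}. Remove smallest leaf 10, emit neighbor 3.
Step 6: leaves = {3,11}. Remove smallest leaf 3, emit neighbor 6.
Step 7: leaves = {6,11}. Remove smallest leaf 6, emit neighbor 2.
Step 8: leaves = {2,11}. Remove smallest leaf 2, emit neighbor 4.
Step 9: leaves = {4,11}. Remove smallest leaf 4, emit neighbor 1.
Done: 2 vertices remain (1, 11). Sequence = [9 4 1 2 3 6 2 4 1]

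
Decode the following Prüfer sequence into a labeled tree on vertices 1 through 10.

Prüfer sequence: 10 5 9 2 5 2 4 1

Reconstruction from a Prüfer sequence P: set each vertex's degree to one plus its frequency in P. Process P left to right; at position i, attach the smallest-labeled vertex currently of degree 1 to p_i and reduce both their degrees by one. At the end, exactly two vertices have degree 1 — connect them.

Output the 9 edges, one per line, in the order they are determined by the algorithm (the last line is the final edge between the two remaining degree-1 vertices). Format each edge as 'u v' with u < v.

Initial degrees: {1:2, 2:3, 3:1, 4:2, 5:3, 6:1, 7:1, 8:1, 9:2, 10:2}
Step 1: smallest deg-1 vertex = 3, p_1 = 10. Add edge {3,10}. Now deg[3]=0, deg[10]=1.
Step 2: smallest deg-1 vertex = 6, p_2 = 5. Add edge {5,6}. Now deg[6]=0, deg[5]=2.
Step 3: smallest deg-1 vertex = 7, p_3 = 9. Add edge {7,9}. Now deg[7]=0, deg[9]=1.
Step 4: smallest deg-1 vertex = 8, p_4 = 2. Add edge {2,8}. Now deg[8]=0, deg[2]=2.
Step 5: smallest deg-1 vertex = 9, p_5 = 5. Add edge {5,9}. Now deg[9]=0, deg[5]=1.
Step 6: smallest deg-1 vertex = 5, p_6 = 2. Add edge {2,5}. Now deg[5]=0, deg[2]=1.
Step 7: smallest deg-1 vertex = 2, p_7 = 4. Add edge {2,4}. Now deg[2]=0, deg[4]=1.
Step 8: smallest deg-1 vertex = 4, p_8 = 1. Add edge {1,4}. Now deg[4]=0, deg[1]=1.
Final: two remaining deg-1 vertices are 1, 10. Add edge {1,10}.

Answer: 3 10
5 6
7 9
2 8
5 9
2 5
2 4
1 4
1 10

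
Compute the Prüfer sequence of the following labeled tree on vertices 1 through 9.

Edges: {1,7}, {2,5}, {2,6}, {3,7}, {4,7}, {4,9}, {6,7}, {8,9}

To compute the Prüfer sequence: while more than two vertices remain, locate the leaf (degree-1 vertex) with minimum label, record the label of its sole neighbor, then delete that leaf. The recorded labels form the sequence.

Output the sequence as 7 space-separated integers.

Answer: 7 7 2 6 7 4 9

Derivation:
Step 1: leaves = {1,3,5,8}. Remove smallest leaf 1, emit neighbor 7.
Step 2: leaves = {3,5,8}. Remove smallest leaf 3, emit neighbor 7.
Step 3: leaves = {5,8}. Remove smallest leaf 5, emit neighbor 2.
Step 4: leaves = {2,8}. Remove smallest leaf 2, emit neighbor 6.
Step 5: leaves = {6,8}. Remove smallest leaf 6, emit neighbor 7.
Step 6: leaves = {7,8}. Remove smallest leaf 7, emit neighbor 4.
Step 7: leaves = {4,8}. Remove smallest leaf 4, emit neighbor 9.
Done: 2 vertices remain (8, 9). Sequence = [7 7 2 6 7 4 9]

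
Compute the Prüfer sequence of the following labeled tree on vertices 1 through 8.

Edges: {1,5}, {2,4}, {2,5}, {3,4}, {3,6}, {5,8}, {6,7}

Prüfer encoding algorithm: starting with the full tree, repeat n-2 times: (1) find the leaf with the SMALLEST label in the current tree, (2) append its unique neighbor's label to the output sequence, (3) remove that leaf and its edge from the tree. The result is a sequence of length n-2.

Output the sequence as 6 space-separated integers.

Answer: 5 6 3 4 2 5

Derivation:
Step 1: leaves = {1,7,8}. Remove smallest leaf 1, emit neighbor 5.
Step 2: leaves = {7,8}. Remove smallest leaf 7, emit neighbor 6.
Step 3: leaves = {6,8}. Remove smallest leaf 6, emit neighbor 3.
Step 4: leaves = {3,8}. Remove smallest leaf 3, emit neighbor 4.
Step 5: leaves = {4,8}. Remove smallest leaf 4, emit neighbor 2.
Step 6: leaves = {2,8}. Remove smallest leaf 2, emit neighbor 5.
Done: 2 vertices remain (5, 8). Sequence = [5 6 3 4 2 5]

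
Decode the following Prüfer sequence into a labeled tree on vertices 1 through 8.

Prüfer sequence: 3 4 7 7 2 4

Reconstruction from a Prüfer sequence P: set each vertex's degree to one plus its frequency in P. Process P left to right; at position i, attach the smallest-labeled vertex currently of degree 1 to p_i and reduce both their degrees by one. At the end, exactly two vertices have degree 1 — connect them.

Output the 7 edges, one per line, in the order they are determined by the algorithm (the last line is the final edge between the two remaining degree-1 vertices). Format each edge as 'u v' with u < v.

Answer: 1 3
3 4
5 7
6 7
2 7
2 4
4 8

Derivation:
Initial degrees: {1:1, 2:2, 3:2, 4:3, 5:1, 6:1, 7:3, 8:1}
Step 1: smallest deg-1 vertex = 1, p_1 = 3. Add edge {1,3}. Now deg[1]=0, deg[3]=1.
Step 2: smallest deg-1 vertex = 3, p_2 = 4. Add edge {3,4}. Now deg[3]=0, deg[4]=2.
Step 3: smallest deg-1 vertex = 5, p_3 = 7. Add edge {5,7}. Now deg[5]=0, deg[7]=2.
Step 4: smallest deg-1 vertex = 6, p_4 = 7. Add edge {6,7}. Now deg[6]=0, deg[7]=1.
Step 5: smallest deg-1 vertex = 7, p_5 = 2. Add edge {2,7}. Now deg[7]=0, deg[2]=1.
Step 6: smallest deg-1 vertex = 2, p_6 = 4. Add edge {2,4}. Now deg[2]=0, deg[4]=1.
Final: two remaining deg-1 vertices are 4, 8. Add edge {4,8}.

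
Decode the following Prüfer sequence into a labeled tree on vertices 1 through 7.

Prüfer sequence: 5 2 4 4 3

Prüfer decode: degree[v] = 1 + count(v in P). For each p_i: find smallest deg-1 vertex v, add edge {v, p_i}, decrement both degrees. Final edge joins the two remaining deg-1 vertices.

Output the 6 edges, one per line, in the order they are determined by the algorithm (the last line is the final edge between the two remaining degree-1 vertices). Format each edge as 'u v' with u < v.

Answer: 1 5
2 5
2 4
4 6
3 4
3 7

Derivation:
Initial degrees: {1:1, 2:2, 3:2, 4:3, 5:2, 6:1, 7:1}
Step 1: smallest deg-1 vertex = 1, p_1 = 5. Add edge {1,5}. Now deg[1]=0, deg[5]=1.
Step 2: smallest deg-1 vertex = 5, p_2 = 2. Add edge {2,5}. Now deg[5]=0, deg[2]=1.
Step 3: smallest deg-1 vertex = 2, p_3 = 4. Add edge {2,4}. Now deg[2]=0, deg[4]=2.
Step 4: smallest deg-1 vertex = 6, p_4 = 4. Add edge {4,6}. Now deg[6]=0, deg[4]=1.
Step 5: smallest deg-1 vertex = 4, p_5 = 3. Add edge {3,4}. Now deg[4]=0, deg[3]=1.
Final: two remaining deg-1 vertices are 3, 7. Add edge {3,7}.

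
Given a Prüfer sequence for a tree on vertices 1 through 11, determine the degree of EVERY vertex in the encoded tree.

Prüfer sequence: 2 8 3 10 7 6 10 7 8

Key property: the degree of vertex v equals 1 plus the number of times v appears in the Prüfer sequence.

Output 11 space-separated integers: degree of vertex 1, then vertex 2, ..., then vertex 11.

Answer: 1 2 2 1 1 2 3 3 1 3 1

Derivation:
p_1 = 2: count[2] becomes 1
p_2 = 8: count[8] becomes 1
p_3 = 3: count[3] becomes 1
p_4 = 10: count[10] becomes 1
p_5 = 7: count[7] becomes 1
p_6 = 6: count[6] becomes 1
p_7 = 10: count[10] becomes 2
p_8 = 7: count[7] becomes 2
p_9 = 8: count[8] becomes 2
Degrees (1 + count): deg[1]=1+0=1, deg[2]=1+1=2, deg[3]=1+1=2, deg[4]=1+0=1, deg[5]=1+0=1, deg[6]=1+1=2, deg[7]=1+2=3, deg[8]=1+2=3, deg[9]=1+0=1, deg[10]=1+2=3, deg[11]=1+0=1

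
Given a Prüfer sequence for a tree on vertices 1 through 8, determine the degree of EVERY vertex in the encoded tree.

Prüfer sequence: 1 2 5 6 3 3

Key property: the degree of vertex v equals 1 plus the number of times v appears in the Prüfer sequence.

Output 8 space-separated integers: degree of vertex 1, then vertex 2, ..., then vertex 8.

Answer: 2 2 3 1 2 2 1 1

Derivation:
p_1 = 1: count[1] becomes 1
p_2 = 2: count[2] becomes 1
p_3 = 5: count[5] becomes 1
p_4 = 6: count[6] becomes 1
p_5 = 3: count[3] becomes 1
p_6 = 3: count[3] becomes 2
Degrees (1 + count): deg[1]=1+1=2, deg[2]=1+1=2, deg[3]=1+2=3, deg[4]=1+0=1, deg[5]=1+1=2, deg[6]=1+1=2, deg[7]=1+0=1, deg[8]=1+0=1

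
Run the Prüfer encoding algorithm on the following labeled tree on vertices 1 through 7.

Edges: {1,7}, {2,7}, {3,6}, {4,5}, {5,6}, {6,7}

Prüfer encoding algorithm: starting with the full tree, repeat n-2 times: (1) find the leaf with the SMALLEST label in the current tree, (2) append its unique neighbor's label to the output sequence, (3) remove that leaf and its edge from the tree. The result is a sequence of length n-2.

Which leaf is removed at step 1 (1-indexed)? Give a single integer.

Step 1: current leaves = {1,2,3,4}. Remove leaf 1 (neighbor: 7).

Answer: 1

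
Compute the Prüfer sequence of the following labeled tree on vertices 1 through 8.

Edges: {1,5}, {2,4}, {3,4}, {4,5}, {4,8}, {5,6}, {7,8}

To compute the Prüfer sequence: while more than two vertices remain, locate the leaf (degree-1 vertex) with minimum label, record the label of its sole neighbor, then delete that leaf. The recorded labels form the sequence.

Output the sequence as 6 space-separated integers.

Step 1: leaves = {1,2,3,6,7}. Remove smallest leaf 1, emit neighbor 5.
Step 2: leaves = {2,3,6,7}. Remove smallest leaf 2, emit neighbor 4.
Step 3: leaves = {3,6,7}. Remove smallest leaf 3, emit neighbor 4.
Step 4: leaves = {6,7}. Remove smallest leaf 6, emit neighbor 5.
Step 5: leaves = {5,7}. Remove smallest leaf 5, emit neighbor 4.
Step 6: leaves = {4,7}. Remove smallest leaf 4, emit neighbor 8.
Done: 2 vertices remain (7, 8). Sequence = [5 4 4 5 4 8]

Answer: 5 4 4 5 4 8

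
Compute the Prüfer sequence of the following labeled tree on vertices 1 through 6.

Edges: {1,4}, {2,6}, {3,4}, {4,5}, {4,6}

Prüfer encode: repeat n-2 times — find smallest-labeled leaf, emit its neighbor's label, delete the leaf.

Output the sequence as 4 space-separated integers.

Step 1: leaves = {1,2,3,5}. Remove smallest leaf 1, emit neighbor 4.
Step 2: leaves = {2,3,5}. Remove smallest leaf 2, emit neighbor 6.
Step 3: leaves = {3,5,6}. Remove smallest leaf 3, emit neighbor 4.
Step 4: leaves = {5,6}. Remove smallest leaf 5, emit neighbor 4.
Done: 2 vertices remain (4, 6). Sequence = [4 6 4 4]

Answer: 4 6 4 4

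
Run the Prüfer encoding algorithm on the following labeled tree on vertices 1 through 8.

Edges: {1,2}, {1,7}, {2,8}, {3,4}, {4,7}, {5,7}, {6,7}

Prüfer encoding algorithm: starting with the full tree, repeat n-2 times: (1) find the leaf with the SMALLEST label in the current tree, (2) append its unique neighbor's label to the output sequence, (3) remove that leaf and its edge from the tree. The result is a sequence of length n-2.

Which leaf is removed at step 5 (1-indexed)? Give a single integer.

Answer: 7

Derivation:
Step 1: current leaves = {3,5,6,8}. Remove leaf 3 (neighbor: 4).
Step 2: current leaves = {4,5,6,8}. Remove leaf 4 (neighbor: 7).
Step 3: current leaves = {5,6,8}. Remove leaf 5 (neighbor: 7).
Step 4: current leaves = {6,8}. Remove leaf 6 (neighbor: 7).
Step 5: current leaves = {7,8}. Remove leaf 7 (neighbor: 1).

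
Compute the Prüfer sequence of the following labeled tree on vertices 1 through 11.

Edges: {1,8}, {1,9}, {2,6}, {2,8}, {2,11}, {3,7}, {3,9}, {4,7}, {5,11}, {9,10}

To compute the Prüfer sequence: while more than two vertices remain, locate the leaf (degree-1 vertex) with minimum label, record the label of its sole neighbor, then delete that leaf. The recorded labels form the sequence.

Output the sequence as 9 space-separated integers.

Answer: 7 11 2 3 9 9 1 8 2

Derivation:
Step 1: leaves = {4,5,6,10}. Remove smallest leaf 4, emit neighbor 7.
Step 2: leaves = {5,6,7,10}. Remove smallest leaf 5, emit neighbor 11.
Step 3: leaves = {6,7,10,11}. Remove smallest leaf 6, emit neighbor 2.
Step 4: leaves = {7,10,11}. Remove smallest leaf 7, emit neighbor 3.
Step 5: leaves = {3,10,11}. Remove smallest leaf 3, emit neighbor 9.
Step 6: leaves = {10,11}. Remove smallest leaf 10, emit neighbor 9.
Step 7: leaves = {9,11}. Remove smallest leaf 9, emit neighbor 1.
Step 8: leaves = {1,11}. Remove smallest leaf 1, emit neighbor 8.
Step 9: leaves = {8,11}. Remove smallest leaf 8, emit neighbor 2.
Done: 2 vertices remain (2, 11). Sequence = [7 11 2 3 9 9 1 8 2]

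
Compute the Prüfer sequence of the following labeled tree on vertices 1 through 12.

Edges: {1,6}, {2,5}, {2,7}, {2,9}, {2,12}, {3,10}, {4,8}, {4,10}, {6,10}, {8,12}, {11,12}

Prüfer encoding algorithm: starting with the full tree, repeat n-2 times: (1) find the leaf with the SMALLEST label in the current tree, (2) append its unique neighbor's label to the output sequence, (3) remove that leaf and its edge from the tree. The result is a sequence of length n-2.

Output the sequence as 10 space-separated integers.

Answer: 6 10 2 10 2 2 12 4 8 12

Derivation:
Step 1: leaves = {1,3,5,7,9,11}. Remove smallest leaf 1, emit neighbor 6.
Step 2: leaves = {3,5,6,7,9,11}. Remove smallest leaf 3, emit neighbor 10.
Step 3: leaves = {5,6,7,9,11}. Remove smallest leaf 5, emit neighbor 2.
Step 4: leaves = {6,7,9,11}. Remove smallest leaf 6, emit neighbor 10.
Step 5: leaves = {7,9,10,11}. Remove smallest leaf 7, emit neighbor 2.
Step 6: leaves = {9,10,11}. Remove smallest leaf 9, emit neighbor 2.
Step 7: leaves = {2,10,11}. Remove smallest leaf 2, emit neighbor 12.
Step 8: leaves = {10,11}. Remove smallest leaf 10, emit neighbor 4.
Step 9: leaves = {4,11}. Remove smallest leaf 4, emit neighbor 8.
Step 10: leaves = {8,11}. Remove smallest leaf 8, emit neighbor 12.
Done: 2 vertices remain (11, 12). Sequence = [6 10 2 10 2 2 12 4 8 12]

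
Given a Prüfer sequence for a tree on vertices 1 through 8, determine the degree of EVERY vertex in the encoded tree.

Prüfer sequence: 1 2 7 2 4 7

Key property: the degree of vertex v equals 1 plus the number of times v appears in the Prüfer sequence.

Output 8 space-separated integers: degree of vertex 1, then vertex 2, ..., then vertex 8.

Answer: 2 3 1 2 1 1 3 1

Derivation:
p_1 = 1: count[1] becomes 1
p_2 = 2: count[2] becomes 1
p_3 = 7: count[7] becomes 1
p_4 = 2: count[2] becomes 2
p_5 = 4: count[4] becomes 1
p_6 = 7: count[7] becomes 2
Degrees (1 + count): deg[1]=1+1=2, deg[2]=1+2=3, deg[3]=1+0=1, deg[4]=1+1=2, deg[5]=1+0=1, deg[6]=1+0=1, deg[7]=1+2=3, deg[8]=1+0=1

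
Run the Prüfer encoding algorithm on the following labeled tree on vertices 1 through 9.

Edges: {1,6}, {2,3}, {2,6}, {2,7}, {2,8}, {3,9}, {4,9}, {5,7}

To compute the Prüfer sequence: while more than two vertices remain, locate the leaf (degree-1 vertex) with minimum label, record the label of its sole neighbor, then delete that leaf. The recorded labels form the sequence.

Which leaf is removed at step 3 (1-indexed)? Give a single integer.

Answer: 5

Derivation:
Step 1: current leaves = {1,4,5,8}. Remove leaf 1 (neighbor: 6).
Step 2: current leaves = {4,5,6,8}. Remove leaf 4 (neighbor: 9).
Step 3: current leaves = {5,6,8,9}. Remove leaf 5 (neighbor: 7).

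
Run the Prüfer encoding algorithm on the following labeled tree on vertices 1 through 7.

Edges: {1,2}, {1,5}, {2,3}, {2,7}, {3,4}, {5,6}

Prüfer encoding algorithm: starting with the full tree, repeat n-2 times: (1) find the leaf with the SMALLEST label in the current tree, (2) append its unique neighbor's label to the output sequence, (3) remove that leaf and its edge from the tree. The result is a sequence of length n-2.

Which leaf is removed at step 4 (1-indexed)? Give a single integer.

Answer: 5

Derivation:
Step 1: current leaves = {4,6,7}. Remove leaf 4 (neighbor: 3).
Step 2: current leaves = {3,6,7}. Remove leaf 3 (neighbor: 2).
Step 3: current leaves = {6,7}. Remove leaf 6 (neighbor: 5).
Step 4: current leaves = {5,7}. Remove leaf 5 (neighbor: 1).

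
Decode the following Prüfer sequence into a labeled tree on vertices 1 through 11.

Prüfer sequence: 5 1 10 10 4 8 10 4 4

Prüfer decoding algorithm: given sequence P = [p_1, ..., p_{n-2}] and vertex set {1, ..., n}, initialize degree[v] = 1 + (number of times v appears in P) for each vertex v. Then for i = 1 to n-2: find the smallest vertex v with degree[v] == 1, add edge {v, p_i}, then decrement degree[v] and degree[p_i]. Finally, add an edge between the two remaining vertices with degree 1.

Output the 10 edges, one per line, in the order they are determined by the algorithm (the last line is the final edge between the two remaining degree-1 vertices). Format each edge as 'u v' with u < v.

Initial degrees: {1:2, 2:1, 3:1, 4:4, 5:2, 6:1, 7:1, 8:2, 9:1, 10:4, 11:1}
Step 1: smallest deg-1 vertex = 2, p_1 = 5. Add edge {2,5}. Now deg[2]=0, deg[5]=1.
Step 2: smallest deg-1 vertex = 3, p_2 = 1. Add edge {1,3}. Now deg[3]=0, deg[1]=1.
Step 3: smallest deg-1 vertex = 1, p_3 = 10. Add edge {1,10}. Now deg[1]=0, deg[10]=3.
Step 4: smallest deg-1 vertex = 5, p_4 = 10. Add edge {5,10}. Now deg[5]=0, deg[10]=2.
Step 5: smallest deg-1 vertex = 6, p_5 = 4. Add edge {4,6}. Now deg[6]=0, deg[4]=3.
Step 6: smallest deg-1 vertex = 7, p_6 = 8. Add edge {7,8}. Now deg[7]=0, deg[8]=1.
Step 7: smallest deg-1 vertex = 8, p_7 = 10. Add edge {8,10}. Now deg[8]=0, deg[10]=1.
Step 8: smallest deg-1 vertex = 9, p_8 = 4. Add edge {4,9}. Now deg[9]=0, deg[4]=2.
Step 9: smallest deg-1 vertex = 10, p_9 = 4. Add edge {4,10}. Now deg[10]=0, deg[4]=1.
Final: two remaining deg-1 vertices are 4, 11. Add edge {4,11}.

Answer: 2 5
1 3
1 10
5 10
4 6
7 8
8 10
4 9
4 10
4 11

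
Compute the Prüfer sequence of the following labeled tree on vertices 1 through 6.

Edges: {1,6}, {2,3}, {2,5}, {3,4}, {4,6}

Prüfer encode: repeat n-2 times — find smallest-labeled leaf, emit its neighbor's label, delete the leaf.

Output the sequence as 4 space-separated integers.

Answer: 6 2 3 4

Derivation:
Step 1: leaves = {1,5}. Remove smallest leaf 1, emit neighbor 6.
Step 2: leaves = {5,6}. Remove smallest leaf 5, emit neighbor 2.
Step 3: leaves = {2,6}. Remove smallest leaf 2, emit neighbor 3.
Step 4: leaves = {3,6}. Remove smallest leaf 3, emit neighbor 4.
Done: 2 vertices remain (4, 6). Sequence = [6 2 3 4]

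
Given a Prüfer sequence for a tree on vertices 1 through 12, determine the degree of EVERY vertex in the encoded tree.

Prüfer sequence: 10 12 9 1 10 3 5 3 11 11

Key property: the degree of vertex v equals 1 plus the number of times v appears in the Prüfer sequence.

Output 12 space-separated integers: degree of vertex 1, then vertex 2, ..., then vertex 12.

p_1 = 10: count[10] becomes 1
p_2 = 12: count[12] becomes 1
p_3 = 9: count[9] becomes 1
p_4 = 1: count[1] becomes 1
p_5 = 10: count[10] becomes 2
p_6 = 3: count[3] becomes 1
p_7 = 5: count[5] becomes 1
p_8 = 3: count[3] becomes 2
p_9 = 11: count[11] becomes 1
p_10 = 11: count[11] becomes 2
Degrees (1 + count): deg[1]=1+1=2, deg[2]=1+0=1, deg[3]=1+2=3, deg[4]=1+0=1, deg[5]=1+1=2, deg[6]=1+0=1, deg[7]=1+0=1, deg[8]=1+0=1, deg[9]=1+1=2, deg[10]=1+2=3, deg[11]=1+2=3, deg[12]=1+1=2

Answer: 2 1 3 1 2 1 1 1 2 3 3 2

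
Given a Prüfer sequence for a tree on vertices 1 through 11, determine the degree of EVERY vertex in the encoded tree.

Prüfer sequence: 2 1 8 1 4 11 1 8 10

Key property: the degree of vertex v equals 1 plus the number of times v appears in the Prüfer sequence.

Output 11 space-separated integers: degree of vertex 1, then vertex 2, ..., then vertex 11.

p_1 = 2: count[2] becomes 1
p_2 = 1: count[1] becomes 1
p_3 = 8: count[8] becomes 1
p_4 = 1: count[1] becomes 2
p_5 = 4: count[4] becomes 1
p_6 = 11: count[11] becomes 1
p_7 = 1: count[1] becomes 3
p_8 = 8: count[8] becomes 2
p_9 = 10: count[10] becomes 1
Degrees (1 + count): deg[1]=1+3=4, deg[2]=1+1=2, deg[3]=1+0=1, deg[4]=1+1=2, deg[5]=1+0=1, deg[6]=1+0=1, deg[7]=1+0=1, deg[8]=1+2=3, deg[9]=1+0=1, deg[10]=1+1=2, deg[11]=1+1=2

Answer: 4 2 1 2 1 1 1 3 1 2 2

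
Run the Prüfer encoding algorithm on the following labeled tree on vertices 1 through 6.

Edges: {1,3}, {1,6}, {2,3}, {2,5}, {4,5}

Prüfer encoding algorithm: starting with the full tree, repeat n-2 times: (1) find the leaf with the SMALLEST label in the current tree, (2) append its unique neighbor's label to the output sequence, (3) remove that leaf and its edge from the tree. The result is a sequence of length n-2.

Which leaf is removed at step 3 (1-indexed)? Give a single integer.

Answer: 2

Derivation:
Step 1: current leaves = {4,6}. Remove leaf 4 (neighbor: 5).
Step 2: current leaves = {5,6}. Remove leaf 5 (neighbor: 2).
Step 3: current leaves = {2,6}. Remove leaf 2 (neighbor: 3).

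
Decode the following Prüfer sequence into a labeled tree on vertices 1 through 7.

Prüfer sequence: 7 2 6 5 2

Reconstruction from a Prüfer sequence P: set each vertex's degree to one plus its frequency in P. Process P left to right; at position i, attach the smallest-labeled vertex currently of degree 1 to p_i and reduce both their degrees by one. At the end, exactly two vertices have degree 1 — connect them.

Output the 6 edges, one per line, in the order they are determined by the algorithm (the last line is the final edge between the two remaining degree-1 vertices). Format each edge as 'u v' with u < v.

Initial degrees: {1:1, 2:3, 3:1, 4:1, 5:2, 6:2, 7:2}
Step 1: smallest deg-1 vertex = 1, p_1 = 7. Add edge {1,7}. Now deg[1]=0, deg[7]=1.
Step 2: smallest deg-1 vertex = 3, p_2 = 2. Add edge {2,3}. Now deg[3]=0, deg[2]=2.
Step 3: smallest deg-1 vertex = 4, p_3 = 6. Add edge {4,6}. Now deg[4]=0, deg[6]=1.
Step 4: smallest deg-1 vertex = 6, p_4 = 5. Add edge {5,6}. Now deg[6]=0, deg[5]=1.
Step 5: smallest deg-1 vertex = 5, p_5 = 2. Add edge {2,5}. Now deg[5]=0, deg[2]=1.
Final: two remaining deg-1 vertices are 2, 7. Add edge {2,7}.

Answer: 1 7
2 3
4 6
5 6
2 5
2 7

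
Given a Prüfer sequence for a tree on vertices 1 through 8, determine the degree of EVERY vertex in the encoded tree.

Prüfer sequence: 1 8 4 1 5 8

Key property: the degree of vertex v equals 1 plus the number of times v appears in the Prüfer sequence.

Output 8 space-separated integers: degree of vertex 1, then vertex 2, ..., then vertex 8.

p_1 = 1: count[1] becomes 1
p_2 = 8: count[8] becomes 1
p_3 = 4: count[4] becomes 1
p_4 = 1: count[1] becomes 2
p_5 = 5: count[5] becomes 1
p_6 = 8: count[8] becomes 2
Degrees (1 + count): deg[1]=1+2=3, deg[2]=1+0=1, deg[3]=1+0=1, deg[4]=1+1=2, deg[5]=1+1=2, deg[6]=1+0=1, deg[7]=1+0=1, deg[8]=1+2=3

Answer: 3 1 1 2 2 1 1 3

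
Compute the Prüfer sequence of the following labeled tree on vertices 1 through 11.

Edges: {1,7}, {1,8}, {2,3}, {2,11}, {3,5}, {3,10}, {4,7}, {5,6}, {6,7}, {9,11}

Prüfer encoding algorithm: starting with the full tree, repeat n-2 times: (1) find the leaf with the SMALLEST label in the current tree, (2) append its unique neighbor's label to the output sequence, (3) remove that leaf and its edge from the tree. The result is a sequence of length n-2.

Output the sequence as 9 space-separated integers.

Answer: 7 1 7 6 5 3 11 3 2

Derivation:
Step 1: leaves = {4,8,9,10}. Remove smallest leaf 4, emit neighbor 7.
Step 2: leaves = {8,9,10}. Remove smallest leaf 8, emit neighbor 1.
Step 3: leaves = {1,9,10}. Remove smallest leaf 1, emit neighbor 7.
Step 4: leaves = {7,9,10}. Remove smallest leaf 7, emit neighbor 6.
Step 5: leaves = {6,9,10}. Remove smallest leaf 6, emit neighbor 5.
Step 6: leaves = {5,9,10}. Remove smallest leaf 5, emit neighbor 3.
Step 7: leaves = {9,10}. Remove smallest leaf 9, emit neighbor 11.
Step 8: leaves = {10,11}. Remove smallest leaf 10, emit neighbor 3.
Step 9: leaves = {3,11}. Remove smallest leaf 3, emit neighbor 2.
Done: 2 vertices remain (2, 11). Sequence = [7 1 7 6 5 3 11 3 2]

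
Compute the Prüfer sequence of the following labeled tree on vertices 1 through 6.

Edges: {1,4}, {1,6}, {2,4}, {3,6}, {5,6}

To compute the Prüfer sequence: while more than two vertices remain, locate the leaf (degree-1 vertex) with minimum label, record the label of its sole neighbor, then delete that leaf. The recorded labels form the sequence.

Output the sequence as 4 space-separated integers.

Answer: 4 6 1 6

Derivation:
Step 1: leaves = {2,3,5}. Remove smallest leaf 2, emit neighbor 4.
Step 2: leaves = {3,4,5}. Remove smallest leaf 3, emit neighbor 6.
Step 3: leaves = {4,5}. Remove smallest leaf 4, emit neighbor 1.
Step 4: leaves = {1,5}. Remove smallest leaf 1, emit neighbor 6.
Done: 2 vertices remain (5, 6). Sequence = [4 6 1 6]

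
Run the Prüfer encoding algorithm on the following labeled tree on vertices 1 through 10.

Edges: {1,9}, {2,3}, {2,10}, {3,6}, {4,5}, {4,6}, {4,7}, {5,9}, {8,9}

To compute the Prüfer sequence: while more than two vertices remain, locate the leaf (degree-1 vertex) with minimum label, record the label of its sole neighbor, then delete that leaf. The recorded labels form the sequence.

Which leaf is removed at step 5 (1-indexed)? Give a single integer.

Step 1: current leaves = {1,7,8,10}. Remove leaf 1 (neighbor: 9).
Step 2: current leaves = {7,8,10}. Remove leaf 7 (neighbor: 4).
Step 3: current leaves = {8,10}. Remove leaf 8 (neighbor: 9).
Step 4: current leaves = {9,10}. Remove leaf 9 (neighbor: 5).
Step 5: current leaves = {5,10}. Remove leaf 5 (neighbor: 4).

Answer: 5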